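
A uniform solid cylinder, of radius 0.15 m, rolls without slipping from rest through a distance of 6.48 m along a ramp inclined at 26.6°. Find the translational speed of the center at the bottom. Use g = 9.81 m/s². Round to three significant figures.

v ≈ 6.16 m/s

The moment of inertia is (1/2)MR², giving k ≡ I/(MR²) = 0.5.
Since it rolls without slipping, ω = v/R and KE = ½Mv² + ½Iω² = ½(1+k)Mv² = (3/4)Mv².
The vertical drop is h = L sinθ = 6.48 × sin26.6° = 2.901 m.
Energy conservation: Mgh = (3/4)Mv², so v = √(2gh/(1+k)) = √(2 × 9.81 × 2.901 / 1.5) ≈ 6.16 m/s.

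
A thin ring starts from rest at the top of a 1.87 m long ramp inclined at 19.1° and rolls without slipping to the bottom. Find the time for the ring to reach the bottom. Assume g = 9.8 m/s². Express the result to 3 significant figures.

t ≈ 1.53 s

Here I = MR², so the shape factor k = I/(MR²) = 1.
Newton's second law down the slope: Mg sinθ − f = Ma. The torque equation fR = Iα (with α = a/R) gives f = kMa.
Hence a = g sinθ/(1+k) = 9.8×sin19.1°/2 = 1.603 m/s².
Starting from rest, L = ½at², so t = √(2L/a) = √(2×1.87/1.603) ≈ 1.53 s.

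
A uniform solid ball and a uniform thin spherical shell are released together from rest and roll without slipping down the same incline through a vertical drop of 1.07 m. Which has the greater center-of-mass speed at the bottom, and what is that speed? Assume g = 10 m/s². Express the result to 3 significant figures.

For rolling without slipping, Mgh = ½(1+k)Mv² where k = I/(MR²), so v = √(2gh/(1+k)).
Uniform solid ball: k = 0.4, giving v = √(2×10×1.07/1.4) = 3.91 m/s.
Uniform thin spherical shell: k = 2/3, giving v = √(2×10×1.07/1.667) = 3.583 m/s.
The smaller k wins: the uniform solid ball, at ≈ 3.91 m/s.

the uniform solid ball, at v ≈ 3.91 m/s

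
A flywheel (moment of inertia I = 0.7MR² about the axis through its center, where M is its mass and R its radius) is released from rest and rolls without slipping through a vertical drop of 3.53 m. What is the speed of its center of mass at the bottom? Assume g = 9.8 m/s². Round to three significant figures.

With I = 0.7MR², the ratio k = I/(MR²) is 0.7.
Pure rolling means v = ωR; then KE = ½Mv² + ½I(v/R)² = ½(1+k)Mv² = (17/20)Mv².
Setting Mgh = (17/20)Mv² gives v = √(2gh/(1+k)) = √(2·9.8·3.53/1.7) ≈ 6.38 m/s.

v ≈ 6.38 m/s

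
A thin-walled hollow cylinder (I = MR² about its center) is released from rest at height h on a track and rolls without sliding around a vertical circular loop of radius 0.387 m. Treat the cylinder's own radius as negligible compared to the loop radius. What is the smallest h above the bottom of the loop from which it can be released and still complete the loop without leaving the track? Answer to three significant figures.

For this body I = MR², i.e. k = I/(MR²) = 1.
At the top, contact is just lost when gravity alone supplies the centripetal force: Mg = Mv_top²/r, i.e. v_top² = gr.
With ω = v/R, the kinetic energy at speed v is ½(1+k)Mv² = Mv².
Energy conservation from release (height h) to the top (height 2r): Mgh = Mg(2r) + M·gr.
Thus h_min = 2r + (1+k)r/2 = r(2 + 2/2) = 0.387 × 3 ≈ 1.16 m.

h_min ≈ 1.16 m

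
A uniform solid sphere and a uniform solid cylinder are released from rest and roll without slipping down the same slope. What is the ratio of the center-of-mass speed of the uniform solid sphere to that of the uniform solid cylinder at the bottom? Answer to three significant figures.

Each satisfies Mgh = ½(1+k)Mv² with k = I/(MR²), so v ∝ 1/√(1+k).
For the uniform solid sphere k = 0.4; for the uniform solid cylinder k = 0.5.
v₁/v₂ = √((1+k₂)/(1+k₁)) = √(1.5/1.4) ≈ 1.04.

v_ratio ≈ 1.04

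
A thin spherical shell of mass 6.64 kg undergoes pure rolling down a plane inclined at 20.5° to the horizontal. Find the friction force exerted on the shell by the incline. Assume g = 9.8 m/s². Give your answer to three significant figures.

f ≈ 9.12 N

For this body I = (2/3)MR², i.e. k = I/(MR²) = 2/3.
Translational: Mg sinθ − f = Ma. Rotational about the CM: fR = Iα = kMRa, so f = kMa.
Combining, a = g sinθ/(1+k) and f = kMa = kMg sinθ/(1+k).
f = (2/3) × 6.64 × 9.8 × sin20.5° / 1.667 ≈ 9.12 N.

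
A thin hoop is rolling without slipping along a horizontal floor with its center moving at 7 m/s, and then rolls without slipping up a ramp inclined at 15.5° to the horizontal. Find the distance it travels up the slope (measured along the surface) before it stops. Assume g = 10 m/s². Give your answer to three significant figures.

The moment of inertia is MR², giving k ≡ I/(MR²) = 1.
Rolling without slipping gives ω = v/R, so the total kinetic energy is ½Mv² + ½Iω² = ½(1+k)Mv² = Mv².
Setting this equal to Mgh gives the vertical rise h = (1+k)v₀²/(2g) = 2×7²/(2×10) = 4.9 m.
Along the incline, d = h/sinθ = 4.9/sin15.5° ≈ 18.3 m.

d ≈ 18.3 m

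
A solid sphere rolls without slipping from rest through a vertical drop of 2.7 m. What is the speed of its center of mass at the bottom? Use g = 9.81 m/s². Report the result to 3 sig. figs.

v ≈ 6.15 m/s

Here I = (2/5)MR², so the shape factor k = I/(MR²) = 0.4.
Since it rolls without slipping, ω = v/R and KE = ½Mv² + ½Iω² = ½(1+k)Mv² = (7/10)Mv².
Energy conservation: Mgh = (7/10)Mv², so v = √(2gh/(1+k)) = √(2 × 9.81 × 2.7 / 1.4) ≈ 6.15 m/s.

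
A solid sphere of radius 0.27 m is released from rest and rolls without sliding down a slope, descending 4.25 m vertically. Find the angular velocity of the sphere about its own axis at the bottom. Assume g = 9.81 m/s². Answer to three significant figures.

Here I = (2/5)MR², so the shape factor k = I/(MR²) = 0.4.
Pure rolling means v = ωR; then KE = ½Mv² + ½I(v/R)² = ½(1+k)Mv² = (7/10)Mv².
Energy conservation Mgh = ½(1+k)Mv² gives v = √(2gh/(1+k)) = √(2 × 9.81 × 4.25 / 1.4) = 7.718 m/s.
Then ω = v/R = 7.718 / 0.27 ≈ 28.6 rad/s.

ω ≈ 28.6 rad/s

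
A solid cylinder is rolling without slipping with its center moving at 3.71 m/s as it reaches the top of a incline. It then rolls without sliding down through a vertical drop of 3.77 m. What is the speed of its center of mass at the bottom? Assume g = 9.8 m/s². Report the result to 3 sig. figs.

v ≈ 7.94 m/s

With I = (1/2)MR², the ratio k = I/(MR²) is 0.5.
Rolling without slipping gives ω = v/R, so the total kinetic energy is ½Mv² + ½Iω² = ½(1+k)Mv² = (3/4)Mv².
Energy conservation: (3/4)Mv₀² + Mgh = (3/4)Mv², so v² = v₀² + 2gh/(1+k).
v = √(3.71² + 2×9.8×3.77/1.5) = √63.03 ≈ 7.94 m/s.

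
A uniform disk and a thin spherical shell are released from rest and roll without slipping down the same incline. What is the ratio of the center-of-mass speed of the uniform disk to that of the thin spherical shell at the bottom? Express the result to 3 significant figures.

Each satisfies Mgh = ½(1+k)Mv² with k = I/(MR²), so v ∝ 1/√(1+k).
For the uniform disk k = 0.5; for the thin spherical shell k = 2/3.
v₁/v₂ = √((1+k₂)/(1+k₁)) = √(1.667/1.5) ≈ 1.05.

v_ratio ≈ 1.05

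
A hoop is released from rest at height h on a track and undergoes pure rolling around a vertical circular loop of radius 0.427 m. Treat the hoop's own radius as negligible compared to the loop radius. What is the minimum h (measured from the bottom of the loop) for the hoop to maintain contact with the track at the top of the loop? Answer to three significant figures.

Here I = MR², so the shape factor k = I/(MR²) = 1.
At the top of the loop, the minimum-contact condition is Mg = Mv_top²/r, so v_top² = gr.
With ω = v/R, the kinetic energy at speed v is ½(1+k)Mv² = Mv².
Energy conservation from release (height h) to the top (height 2r): Mgh = Mg(2r) + M·gr.
Thus h_min = 2r + (1+k)r/2 = r(2 + 2/2) = 0.427 × 3 ≈ 1.28 m.

h_min ≈ 1.28 m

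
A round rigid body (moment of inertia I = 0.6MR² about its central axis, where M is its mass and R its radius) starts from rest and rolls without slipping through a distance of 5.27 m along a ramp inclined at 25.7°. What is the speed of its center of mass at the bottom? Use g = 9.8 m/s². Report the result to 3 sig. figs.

With I = 0.6MR², the ratio k = I/(MR²) is 0.6.
Pure rolling means v = ωR; then KE = ½Mv² + ½I(v/R)² = ½(1+k)Mv² = (4/5)Mv².
The vertical drop is h = L sinθ = 5.27 × sin25.7° = 2.285 m.
Setting Mgh = (4/5)Mv² gives v = √(2gh/(1+k)) = √(2·9.8·2.285/1.6) ≈ 5.29 m/s.

v ≈ 5.29 m/s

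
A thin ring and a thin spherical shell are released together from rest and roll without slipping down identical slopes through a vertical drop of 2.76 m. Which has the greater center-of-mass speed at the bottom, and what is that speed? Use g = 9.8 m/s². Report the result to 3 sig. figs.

For rolling without slipping, Mgh = ½(1+k)Mv² where k = I/(MR²), so v = √(2gh/(1+k)).
Thin ring: k = 1, giving v = √(2×9.8×2.76/2) = 5.201 m/s.
Thin spherical shell: k = 2/3, giving v = √(2×9.8×2.76/1.667) = 5.697 m/s.
The smaller k wins: the thin spherical shell, at ≈ 5.70 m/s.

the thin spherical shell, at v ≈ 5.70 m/s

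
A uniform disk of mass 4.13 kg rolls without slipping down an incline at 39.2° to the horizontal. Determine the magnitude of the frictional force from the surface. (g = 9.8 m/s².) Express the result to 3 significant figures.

f ≈ 8.53 N

For this body I = (1/2)MR², i.e. k = I/(MR²) = 0.5.
Along the incline Mg sinθ − f = Ma, and torque about the center fR = Iα = kMR²(a/R) gives f = kMa.
Combining, a = g sinθ/(1+k) and f = kMa = kMg sinθ/(1+k).
f = 0.5 × 4.13 × 9.8 × sin39.2° / 1.5 ≈ 8.53 N.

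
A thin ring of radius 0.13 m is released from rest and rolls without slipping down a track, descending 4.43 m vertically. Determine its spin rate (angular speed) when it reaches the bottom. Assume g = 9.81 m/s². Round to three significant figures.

ω ≈ 50.7 rad/s

The moment of inertia is MR², giving k ≡ I/(MR²) = 1.
The rolling condition ω = v/R makes the rotational term ½I(v/R)² = ½kMv², so KE_total = ½(1+k)Mv² = Mv².
Energy conservation Mgh = ½(1+k)Mv² gives v = √(2gh/(1+k)) = √(2 × 9.81 × 4.43 / 2) = 6.592 m/s.
The angular speed follows from ω = v/R = 6.592/0.13 ≈ 50.7 rad/s.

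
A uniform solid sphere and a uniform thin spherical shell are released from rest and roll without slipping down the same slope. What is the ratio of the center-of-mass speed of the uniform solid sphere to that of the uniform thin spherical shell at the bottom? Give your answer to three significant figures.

v_ratio ≈ 1.09

Each satisfies Mgh = ½(1+k)Mv² with k = I/(MR²), so v ∝ 1/√(1+k).
For the uniform solid sphere k = 0.4; for the uniform thin spherical shell k = 2/3.
v₁/v₂ = √((1+k₂)/(1+k₁)) = √(1.667/1.4) ≈ 1.09.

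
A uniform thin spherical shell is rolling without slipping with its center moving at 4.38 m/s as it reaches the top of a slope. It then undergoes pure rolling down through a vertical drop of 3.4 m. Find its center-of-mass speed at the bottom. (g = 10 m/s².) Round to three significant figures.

v ≈ 7.74 m/s

The moment of inertia is (2/3)MR², giving k ≡ I/(MR²) = 2/3.
Pure rolling means v = ωR; then KE = ½Mv² + ½I(v/R)² = ½(1+k)Mv² = (5/6)Mv².
Energy conservation: (5/6)Mv₀² + Mgh = (5/6)Mv², so v² = v₀² + 2gh/(1+k).
v = √(4.38² + 2×10×3.4/1.667) = √59.98 ≈ 7.74 m/s.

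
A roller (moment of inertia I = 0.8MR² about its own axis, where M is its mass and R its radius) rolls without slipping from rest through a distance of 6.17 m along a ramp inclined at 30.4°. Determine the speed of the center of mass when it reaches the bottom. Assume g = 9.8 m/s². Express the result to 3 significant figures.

v ≈ 5.83 m/s

The moment of inertia is 0.8MR², giving k ≡ I/(MR²) = 0.8.
The rolling condition ω = v/R makes the rotational term ½I(v/R)² = ½kMv², so KE_total = ½(1+k)Mv² = (9/10)Mv².
The vertical drop is h = L sinθ = 6.17 × sin30.4° = 3.122 m.
Setting Mgh = (9/10)Mv² gives v = √(2gh/(1+k)) = √(2·9.8·3.122/1.8) ≈ 5.83 m/s.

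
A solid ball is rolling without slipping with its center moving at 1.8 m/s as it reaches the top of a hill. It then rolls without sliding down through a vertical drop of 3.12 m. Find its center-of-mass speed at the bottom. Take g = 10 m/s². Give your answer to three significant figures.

v ≈ 6.91 m/s

The moment of inertia is (2/5)MR², giving k ≡ I/(MR²) = 0.4.
Pure rolling means v = ωR; then KE = ½Mv² + ½I(v/R)² = ½(1+k)Mv² = (7/10)Mv².
Conserving energy between top and bottom: (7/10)Mv² = (7/10)Mv₀² + Mgh, hence v² = v₀² + 2gh/(1+k).
v = √(1.8² + 2×10×3.12/1.4) = √47.81 ≈ 6.91 m/s.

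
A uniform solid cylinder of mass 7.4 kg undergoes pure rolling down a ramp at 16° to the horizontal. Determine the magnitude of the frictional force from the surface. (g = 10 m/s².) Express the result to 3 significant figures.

Here I = (1/2)MR², so the shape factor k = I/(MR²) = 0.5.
Newton's second law down the slope: Mg sinθ − f = Ma. The torque equation fR = Iα (with α = a/R) gives f = kMa.
Combining, a = g sinθ/(1+k) and f = kMa = kMg sinθ/(1+k).
f = 0.5 × 7.4 × 10 × sin16° / 1.5 ≈ 6.80 N.

f ≈ 6.80 N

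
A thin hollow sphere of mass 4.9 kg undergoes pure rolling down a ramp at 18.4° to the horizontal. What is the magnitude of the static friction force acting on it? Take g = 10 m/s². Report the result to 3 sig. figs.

Here I = (2/3)MR², so the shape factor k = I/(MR²) = 2/3.
Newton's second law down the slope: Mg sinθ − f = Ma. The torque equation fR = Iα (with α = a/R) gives f = kMa.
Combining, a = g sinθ/(1+k) and f = kMa = kMg sinθ/(1+k).
f = (2/3) × 4.9 × 10 × sin18.4° / 1.667 ≈ 6.19 N.

f ≈ 6.19 N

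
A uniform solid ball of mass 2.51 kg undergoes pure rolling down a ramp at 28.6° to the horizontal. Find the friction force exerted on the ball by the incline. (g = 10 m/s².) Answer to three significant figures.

f ≈ 3.43 N

The moment of inertia is (2/5)MR², giving k ≡ I/(MR²) = 0.4.
Translational: Mg sinθ − f = Ma. Rotational about the CM: fR = Iα = kMRa, so f = kMa.
Combining, a = g sinθ/(1+k) and f = kMa = kMg sinθ/(1+k).
f = 0.4 × 2.51 × 10 × sin28.6° / 1.4 ≈ 3.43 N.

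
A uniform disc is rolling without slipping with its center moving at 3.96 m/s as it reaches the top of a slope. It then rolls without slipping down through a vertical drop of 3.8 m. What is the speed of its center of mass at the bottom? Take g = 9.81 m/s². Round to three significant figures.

v ≈ 8.09 m/s

Here I = (1/2)MR², so the shape factor k = I/(MR²) = 0.5.
Pure rolling means v = ωR; then KE = ½Mv² + ½I(v/R)² = ½(1+k)Mv² = (3/4)Mv².
Conserving energy between top and bottom: (3/4)Mv² = (3/4)Mv₀² + Mgh, hence v² = v₀² + 2gh/(1+k).
v = √(3.96² + 2×9.81×3.8/1.5) = √65.39 ≈ 8.09 m/s.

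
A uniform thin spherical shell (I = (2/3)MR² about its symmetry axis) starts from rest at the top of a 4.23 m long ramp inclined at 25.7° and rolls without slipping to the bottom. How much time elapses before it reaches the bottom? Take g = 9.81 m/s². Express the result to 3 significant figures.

The moment of inertia is (2/3)MR², giving k ≡ I/(MR²) = 2/3.
Translational: Mg sinθ − f = Ma. Rotational about the CM: fR = Iα = kMRa, so f = kMa.
Hence a = g sinθ/(1+k) = 9.81×sin25.7°/1.667 = 2.553 m/s².
With constant a from rest, t = √(2L/a) = √(2·4.23/2.553) ≈ 1.82 s.

t ≈ 1.82 s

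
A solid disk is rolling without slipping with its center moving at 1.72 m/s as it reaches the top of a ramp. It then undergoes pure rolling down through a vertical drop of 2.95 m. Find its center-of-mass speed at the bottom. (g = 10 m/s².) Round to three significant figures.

v ≈ 6.50 m/s

With I = (1/2)MR², the ratio k = I/(MR²) is 0.5.
Since it rolls without slipping, ω = v/R and KE = ½Mv² + ½Iω² = ½(1+k)Mv² = (3/4)Mv².
Energy conservation: (3/4)Mv₀² + Mgh = (3/4)Mv², so v² = v₀² + 2gh/(1+k).
v = √(1.72² + 2×10×2.95/1.5) = √42.29 ≈ 6.50 m/s.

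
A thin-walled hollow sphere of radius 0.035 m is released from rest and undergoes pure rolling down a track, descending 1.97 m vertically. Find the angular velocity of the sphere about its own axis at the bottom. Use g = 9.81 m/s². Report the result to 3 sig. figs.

For this body I = (2/3)MR², i.e. k = I/(MR²) = 2/3.
Since it rolls without slipping, ω = v/R and KE = ½Mv² + ½Iω² = ½(1+k)Mv² = (5/6)Mv².
Energy conservation Mgh = ½(1+k)Mv² gives v = √(2gh/(1+k)) = √(2 × 9.81 × 1.97 / 1.667) = 4.816 m/s.
The angular speed follows from ω = v/R = 4.816/0.035 ≈ 138 rad/s.

ω ≈ 138 rad/s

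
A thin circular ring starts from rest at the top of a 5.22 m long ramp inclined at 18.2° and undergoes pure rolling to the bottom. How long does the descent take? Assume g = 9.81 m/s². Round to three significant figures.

t ≈ 2.61 s

The moment of inertia is MR², giving k ≡ I/(MR²) = 1.
Newton's second law down the slope: Mg sinθ − f = Ma. The torque equation fR = Iα (with α = a/R) gives f = kMa.
Hence a = g sinθ/(1+k) = 9.81×sin18.2°/2 = 1.532 m/s².
With constant a from rest, t = √(2L/a) = √(2·5.22/1.532) ≈ 2.61 s.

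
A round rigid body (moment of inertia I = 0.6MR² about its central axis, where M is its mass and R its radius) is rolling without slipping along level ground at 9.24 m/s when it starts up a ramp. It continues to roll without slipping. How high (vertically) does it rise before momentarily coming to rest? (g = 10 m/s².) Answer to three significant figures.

h ≈ 6.83 m

For this body I = 0.6MR², i.e. k = I/(MR²) = 0.6.
Pure rolling means v = ωR; then KE = ½Mv² + ½I(v/R)² = ½(1+k)Mv² = (4/5)Mv².
At the top the kinetic energy is zero, so (4/5)Mv₀² = Mgh.
Thus h = (1+k)v₀²/(2g) = 1.6 × 9.24² / (2 × 10) ≈ 6.83 m.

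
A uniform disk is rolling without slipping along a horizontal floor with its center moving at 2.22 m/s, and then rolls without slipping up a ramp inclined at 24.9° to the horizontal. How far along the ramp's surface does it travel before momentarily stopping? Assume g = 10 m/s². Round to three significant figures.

d ≈ 0.878 m

Here I = (1/2)MR², so the shape factor k = I/(MR²) = 0.5.
Pure rolling means v = ωR; then KE = ½Mv² + ½I(v/R)² = ½(1+k)Mv² = (3/4)Mv².
Setting this equal to Mgh gives the vertical rise h = (1+k)v₀²/(2g) = 1.5×2.22²/(2×10) = 0.3696 m.
The distance along the slope is d = h/sinθ = 0.3696/sin24.9° ≈ 0.878 m.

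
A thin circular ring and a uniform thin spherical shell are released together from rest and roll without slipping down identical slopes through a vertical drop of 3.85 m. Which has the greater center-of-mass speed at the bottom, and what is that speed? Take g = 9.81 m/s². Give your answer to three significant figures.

For rolling without slipping, Mgh = ½(1+k)Mv² where k = I/(MR²), so v = √(2gh/(1+k)).
Thin circular ring: k = 1, giving v = √(2×9.81×3.85/2) = 6.146 m/s.
Uniform thin spherical shell: k = 2/3, giving v = √(2×9.81×3.85/1.667) = 6.732 m/s.
The smaller k wins: the uniform thin spherical shell, at ≈ 6.73 m/s.

the uniform thin spherical shell, at v ≈ 6.73 m/s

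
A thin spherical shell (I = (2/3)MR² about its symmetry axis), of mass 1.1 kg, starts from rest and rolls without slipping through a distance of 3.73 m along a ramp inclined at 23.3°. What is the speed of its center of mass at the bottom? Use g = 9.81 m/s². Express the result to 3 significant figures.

v ≈ 4.17 m/s

Here I = (2/3)MR², so the shape factor k = I/(MR²) = 2/3.
Since it rolls without slipping, ω = v/R and KE = ½Mv² + ½Iω² = ½(1+k)Mv² = (5/6)Mv².
The vertical drop is h = L sinθ = 3.73 × sin23.3° = 1.475 m.
Setting Mgh = (5/6)Mv² gives v = √(2gh/(1+k)) = √(2·9.81·1.475/1.667) ≈ 4.17 m/s.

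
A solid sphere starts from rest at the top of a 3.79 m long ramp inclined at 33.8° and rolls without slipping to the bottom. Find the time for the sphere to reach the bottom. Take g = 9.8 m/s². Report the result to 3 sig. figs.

t ≈ 1.40 s

For this body I = (2/5)MR², i.e. k = I/(MR²) = 0.4.
Along the incline Mg sinθ − f = Ma, and torque about the center fR = Iα = kMR²(a/R) gives f = kMa.
Hence a = g sinθ/(1+k) = 9.8×sin33.8°/1.4 = 3.894 m/s².
Starting from rest, L = ½at², so t = √(2L/a) = √(2×3.79/3.894) ≈ 1.40 s.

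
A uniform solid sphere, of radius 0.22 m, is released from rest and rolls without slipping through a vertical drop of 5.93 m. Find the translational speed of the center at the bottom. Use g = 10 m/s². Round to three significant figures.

v ≈ 9.20 m/s

The moment of inertia is (2/5)MR², giving k ≡ I/(MR²) = 0.4.
Rolling without slipping gives ω = v/R, so the total kinetic energy is ½Mv² + ½Iω² = ½(1+k)Mv² = (7/10)Mv².
Setting Mgh = (7/10)Mv² gives v = √(2gh/(1+k)) = √(2·10·5.93/1.4) ≈ 9.20 m/s.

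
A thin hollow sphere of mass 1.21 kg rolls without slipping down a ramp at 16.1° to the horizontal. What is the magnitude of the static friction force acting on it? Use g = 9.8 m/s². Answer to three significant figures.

f ≈ 1.32 N

For this body I = (2/3)MR², i.e. k = I/(MR²) = 2/3.
Along the incline Mg sinθ − f = Ma, and torque about the center fR = Iα = kMR²(a/R) gives f = kMa.
Combining, a = g sinθ/(1+k) and f = kMa = kMg sinθ/(1+k).
f = (2/3) × 1.21 × 9.8 × sin16.1° / 1.667 ≈ 1.32 N.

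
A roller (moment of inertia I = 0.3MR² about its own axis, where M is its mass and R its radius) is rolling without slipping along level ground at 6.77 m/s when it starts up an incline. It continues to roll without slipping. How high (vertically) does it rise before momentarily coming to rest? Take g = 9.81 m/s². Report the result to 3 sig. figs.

h ≈ 3.04 m

With I = 0.3MR², the ratio k = I/(MR²) is 0.3.
Rolling without slipping gives ω = v/R, so the total kinetic energy is ½Mv² + ½Iω² = ½(1+k)Mv² = (13/20)Mv².
At the top the kinetic energy is zero, so (13/20)Mv₀² = Mgh.
Thus h = (1+k)v₀²/(2g) = 1.3 × 6.77² / (2 × 9.81) ≈ 3.04 m.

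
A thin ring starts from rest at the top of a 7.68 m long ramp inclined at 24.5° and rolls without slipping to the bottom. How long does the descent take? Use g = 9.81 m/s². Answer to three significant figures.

t ≈ 2.75 s

With I = MR², the ratio k = I/(MR²) is 1.
Newton's second law down the slope: Mg sinθ − f = Ma. The torque equation fR = Iα (with α = a/R) gives f = kMa.
Hence a = g sinθ/(1+k) = 9.81×sin24.5°/2 = 2.034 m/s².
With constant a from rest, t = √(2L/a) = √(2·7.68/2.034) ≈ 2.75 s.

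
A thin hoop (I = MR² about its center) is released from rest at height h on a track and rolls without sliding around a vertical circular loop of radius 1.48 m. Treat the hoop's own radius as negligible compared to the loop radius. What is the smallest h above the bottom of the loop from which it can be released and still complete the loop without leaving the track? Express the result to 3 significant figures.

The moment of inertia is MR², giving k ≡ I/(MR²) = 1.
At the top of the loop, the minimum-contact condition is Mg = Mv_top²/r, so v_top² = gr.
With ω = v/R, the kinetic energy at speed v is ½(1+k)Mv² = Mv².
Energy conservation from release (height h) to the top (height 2r): Mgh = Mg(2r) + M·gr.
Thus h_min = 2r + (1+k)r/2 = r(2 + 2/2) = 1.48 × 3 ≈ 4.44 m.

h_min ≈ 4.44 m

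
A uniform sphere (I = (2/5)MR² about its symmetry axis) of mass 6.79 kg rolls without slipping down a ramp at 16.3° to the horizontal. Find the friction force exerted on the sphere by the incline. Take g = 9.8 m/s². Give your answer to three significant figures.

f ≈ 5.34 N

The moment of inertia is (2/5)MR², giving k ≡ I/(MR²) = 0.4.
Translational: Mg sinθ − f = Ma. Rotational about the CM: fR = Iα = kMRa, so f = kMa.
Combining, a = g sinθ/(1+k) and f = kMa = kMg sinθ/(1+k).
f = 0.4 × 6.79 × 9.8 × sin16.3° / 1.4 ≈ 5.34 N.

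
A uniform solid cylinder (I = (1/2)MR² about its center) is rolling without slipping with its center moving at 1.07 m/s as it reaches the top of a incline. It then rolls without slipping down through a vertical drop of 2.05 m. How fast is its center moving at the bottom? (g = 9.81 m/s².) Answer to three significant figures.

The moment of inertia is (1/2)MR², giving k ≡ I/(MR²) = 0.5.
The rolling condition ω = v/R makes the rotational term ½I(v/R)² = ½kMv², so KE_total = ½(1+k)Mv² = (3/4)Mv².
Energy conservation: (3/4)Mv₀² + Mgh = (3/4)Mv², so v² = v₀² + 2gh/(1+k).
v = √(1.07² + 2×9.81×2.05/1.5) = √27.96 ≈ 5.29 m/s.

v ≈ 5.29 m/s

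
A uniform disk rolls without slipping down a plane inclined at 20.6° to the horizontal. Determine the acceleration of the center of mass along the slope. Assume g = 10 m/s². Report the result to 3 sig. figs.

a ≈ 2.35 m/s²

The moment of inertia is (1/2)MR², giving k ≡ I/(MR²) = 0.5.
Newton's second law down the slope: Mg sinθ − f = Ma. The torque equation fR = Iα (with α = a/R) gives f = kMa.
Eliminating f: Mg sinθ = (1+k)Ma, so a = g sinθ/(1+k) = 10 × sin20.6° / 1.5 ≈ 2.35 m/s².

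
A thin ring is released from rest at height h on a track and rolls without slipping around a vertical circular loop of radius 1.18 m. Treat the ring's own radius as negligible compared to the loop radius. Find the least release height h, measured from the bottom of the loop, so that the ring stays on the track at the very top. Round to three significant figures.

h_min ≈ 3.54 m

For this body I = MR², i.e. k = I/(MR²) = 1.
At the top of the loop, the minimum-contact condition is Mg = Mv_top²/r, so v_top² = gr.
With ω = v/R, the kinetic energy at speed v is ½(1+k)Mv² = Mv².
Energy conservation from release (height h) to the top (height 2r): Mgh = Mg(2r) + M·gr.
Thus h_min = 2r + (1+k)r/2 = r(2 + 2/2) = 1.18 × 3 ≈ 3.54 m.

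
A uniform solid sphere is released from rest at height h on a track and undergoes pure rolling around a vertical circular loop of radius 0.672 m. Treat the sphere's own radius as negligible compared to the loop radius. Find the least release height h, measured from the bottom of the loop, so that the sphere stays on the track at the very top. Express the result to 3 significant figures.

h_min ≈ 1.81 m

With I = (2/5)MR², the ratio k = I/(MR²) is 0.4.
At the top, contact is just lost when gravity alone supplies the centripetal force: Mg = Mv_top²/r, i.e. v_top² = gr.
With ω = v/R, the kinetic energy at speed v is ½(1+k)Mv² = (7/10)Mv².
Energy conservation from release (height h) to the top (height 2r): Mgh = Mg(2r) + (7/10)M·gr.
Thus h_min = 2r + (1+k)r/2 = r(2 + 1.4/2) = 0.672 × 2.7 ≈ 1.81 m.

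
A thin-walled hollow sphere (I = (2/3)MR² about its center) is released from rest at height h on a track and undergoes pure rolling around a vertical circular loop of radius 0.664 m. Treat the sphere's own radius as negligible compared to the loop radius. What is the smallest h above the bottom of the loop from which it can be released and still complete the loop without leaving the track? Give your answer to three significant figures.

h_min ≈ 1.88 m

The moment of inertia is (2/3)MR², giving k ≡ I/(MR²) = 2/3.
At the top of the loop, the minimum-contact condition is Mg = Mv_top²/r, so v_top² = gr.
With ω = v/R, the kinetic energy at speed v is ½(1+k)Mv² = (5/6)Mv².
Energy conservation from release (height h) to the top (height 2r): Mgh = Mg(2r) + (5/6)M·gr.
Thus h_min = 2r + (1+k)r/2 = r(2 + 1.667/2) = 0.664 × 2.833 ≈ 1.88 m.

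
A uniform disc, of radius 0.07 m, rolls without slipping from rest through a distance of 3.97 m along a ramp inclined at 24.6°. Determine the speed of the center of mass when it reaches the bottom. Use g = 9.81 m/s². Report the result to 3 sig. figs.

v ≈ 4.65 m/s

For this body I = (1/2)MR², i.e. k = I/(MR²) = 0.5.
Pure rolling means v = ωR; then KE = ½Mv² + ½I(v/R)² = ½(1+k)Mv² = (3/4)Mv².
The vertical drop is h = L sinθ = 3.97 × sin24.6° = 1.653 m.
Energy conservation: Mgh = (3/4)Mv², so v = √(2gh/(1+k)) = √(2 × 9.81 × 1.653 / 1.5) ≈ 4.65 m/s.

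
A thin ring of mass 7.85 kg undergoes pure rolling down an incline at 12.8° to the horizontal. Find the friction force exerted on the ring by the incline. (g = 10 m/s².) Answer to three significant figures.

f ≈ 8.70 N

Here I = MR², so the shape factor k = I/(MR²) = 1.
Translational: Mg sinθ − f = Ma. Rotational about the CM: fR = Iα = kMRa, so f = kMa.
Combining, a = g sinθ/(1+k) and f = kMa = kMg sinθ/(1+k).
f = 1 × 7.85 × 10 × sin12.8° / 2 ≈ 8.70 N.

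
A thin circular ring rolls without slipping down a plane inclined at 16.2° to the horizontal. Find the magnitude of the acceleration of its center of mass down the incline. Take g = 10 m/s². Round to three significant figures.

Here I = MR², so the shape factor k = I/(MR²) = 1.
Newton's second law down the slope: Mg sinθ − f = Ma. The torque equation fR = Iα (with α = a/R) gives f = kMa.
Eliminating f: Mg sinθ = (1+k)Ma, so a = g sinθ/(1+k) = 10 × sin16.2° / 2 ≈ 1.39 m/s².

a ≈ 1.39 m/s²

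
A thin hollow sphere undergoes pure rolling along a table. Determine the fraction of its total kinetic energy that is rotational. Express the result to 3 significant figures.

With I = (2/3)MR², the ratio k = I/(MR²) is 2/3.
With ω = v/R, KE_trans = ½Mv² and KE_rot = ½Iω² = ½kMv², so KE_total = ½(1+k)Mv².
The rotational fraction is therefore k/(1+k) = (2/3)/1.667 ≈ 0.400.

fraction ≈ 0.400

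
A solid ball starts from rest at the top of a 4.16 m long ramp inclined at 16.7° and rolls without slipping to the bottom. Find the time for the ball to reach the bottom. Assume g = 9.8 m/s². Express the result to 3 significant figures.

Here I = (2/5)MR², so the shape factor k = I/(MR²) = 0.4.
Along the incline Mg sinθ − f = Ma, and torque about the center fR = Iα = kMR²(a/R) gives f = kMa.
Hence a = g sinθ/(1+k) = 9.8×sin16.7°/1.4 = 2.012 m/s².
Starting from rest, L = ½at², so t = √(2L/a) = √(2×4.16/2.012) ≈ 2.03 s.

t ≈ 2.03 s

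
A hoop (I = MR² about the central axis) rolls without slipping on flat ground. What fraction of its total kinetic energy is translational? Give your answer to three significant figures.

With I = MR², the ratio k = I/(MR²) is 1.
Since ω = v/R, the translational part is ½Mv² and the rotational part is ½I(v/R)² = ½kMv²; the total is ½(1+k)Mv².
The translational fraction is therefore 1/(1+k) = 1/2 ≈ 0.500.

fraction ≈ 0.500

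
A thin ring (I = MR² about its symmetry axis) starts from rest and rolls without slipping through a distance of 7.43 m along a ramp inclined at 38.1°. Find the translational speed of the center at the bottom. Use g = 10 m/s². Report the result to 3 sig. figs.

v ≈ 6.77 m/s

With I = MR², the ratio k = I/(MR²) is 1.
Since it rolls without slipping, ω = v/R and KE = ½Mv² + ½Iω² = ½(1+k)Mv² = Mv².
The vertical drop is h = L sinθ = 7.43 × sin38.1° = 4.585 m.
Energy conservation: Mgh = Mv², so v = √(2gh/(1+k)) = √(2 × 10 × 4.585 / 2) ≈ 6.77 m/s.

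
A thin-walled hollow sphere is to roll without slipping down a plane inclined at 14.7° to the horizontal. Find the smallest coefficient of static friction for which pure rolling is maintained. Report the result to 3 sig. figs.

With I = (2/3)MR², the ratio k = I/(MR²) is 2/3.
Newton's second law down the slope: Mg sinθ − f = Ma. The torque equation fR = Iα (with α = a/R) gives f = kMa.
These give a = g sinθ/(1+k) and the required friction f = kMg sinθ/(1+k).
The normal force is N = Mg cosθ, so μ_min = f/N = k tanθ/(1+k).
μ_min = (2/3) × tan14.7° / 1.667 ≈ 0.105.

μ_min ≈ 0.105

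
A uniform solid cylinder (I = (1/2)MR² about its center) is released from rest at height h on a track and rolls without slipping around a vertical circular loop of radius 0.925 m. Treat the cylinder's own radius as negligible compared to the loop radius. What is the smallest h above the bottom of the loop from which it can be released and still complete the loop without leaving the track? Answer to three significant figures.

Here I = (1/2)MR², so the shape factor k = I/(MR²) = 0.5.
At the top of the loop, the minimum-contact condition is Mg = Mv_top²/r, so v_top² = gr.
With ω = v/R, the kinetic energy at speed v is ½(1+k)Mv² = (3/4)Mv².
Energy conservation from release (height h) to the top (height 2r): Mgh = Mg(2r) + (3/4)M·gr.
Thus h_min = 2r + (1+k)r/2 = r(2 + 1.5/2) = 0.925 × 2.75 ≈ 2.54 m.

h_min ≈ 2.54 m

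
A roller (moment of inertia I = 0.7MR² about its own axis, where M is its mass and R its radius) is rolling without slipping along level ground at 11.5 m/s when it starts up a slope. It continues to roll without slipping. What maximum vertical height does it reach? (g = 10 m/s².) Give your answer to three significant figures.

Here I = 0.7MR², so the shape factor k = I/(MR²) = 0.7.
The rolling condition ω = v/R makes the rotational term ½I(v/R)² = ½kMv², so KE_total = ½(1+k)Mv² = (17/20)Mv².
At the top the kinetic energy is zero, so (17/20)Mv₀² = Mgh.
Thus h = (1+k)v₀²/(2g) = 1.7 × 11.5² / (2 × 10) ≈ 11.2 m.

h ≈ 11.2 m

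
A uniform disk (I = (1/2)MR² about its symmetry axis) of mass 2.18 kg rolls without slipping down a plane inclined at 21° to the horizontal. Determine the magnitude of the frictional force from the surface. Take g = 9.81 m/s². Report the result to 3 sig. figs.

Here I = (1/2)MR², so the shape factor k = I/(MR²) = 0.5.
Along the incline Mg sinθ − f = Ma, and torque about the center fR = Iα = kMR²(a/R) gives f = kMa.
Combining, a = g sinθ/(1+k) and f = kMa = kMg sinθ/(1+k).
f = 0.5 × 2.18 × 9.81 × sin21° / 1.5 ≈ 2.55 N.

f ≈ 2.55 N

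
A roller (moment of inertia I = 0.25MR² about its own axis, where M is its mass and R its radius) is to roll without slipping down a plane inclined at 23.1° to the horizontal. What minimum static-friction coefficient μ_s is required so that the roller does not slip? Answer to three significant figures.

μ_min ≈ 0.0853

The moment of inertia is 0.25MR², giving k ≡ I/(MR²) = 0.25.
Translational: Mg sinθ − f = Ma. Rotational about the CM: fR = Iα = kMRa, so f = kMa.
These give a = g sinθ/(1+k) and the required friction f = kMg sinθ/(1+k).
The normal force is N = Mg cosθ, so μ_min = f/N = k tanθ/(1+k).
μ_min = 0.25 × tan23.1° / 1.25 ≈ 0.0853.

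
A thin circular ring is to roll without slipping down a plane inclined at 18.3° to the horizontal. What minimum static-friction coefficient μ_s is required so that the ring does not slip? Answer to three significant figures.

For this body I = MR², i.e. k = I/(MR²) = 1.
Along the incline Mg sinθ − f = Ma, and torque about the center fR = Iα = kMR²(a/R) gives f = kMa.
These give a = g sinθ/(1+k) and the required friction f = kMg sinθ/(1+k).
With N = Mg cosθ, the no-slip condition f ≤ μN gives μ_min = f/N = k tanθ/(1+k).
μ_min = 1 × tan18.3° / 2 ≈ 0.165.

μ_min ≈ 0.165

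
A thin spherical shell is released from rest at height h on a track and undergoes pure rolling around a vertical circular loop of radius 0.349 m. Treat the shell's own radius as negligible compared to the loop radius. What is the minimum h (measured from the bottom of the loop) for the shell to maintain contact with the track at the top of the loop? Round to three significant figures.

h_min ≈ 0.989 m

With I = (2/3)MR², the ratio k = I/(MR²) is 2/3.
At the top, contact is just lost when gravity alone supplies the centripetal force: Mg = Mv_top²/r, i.e. v_top² = gr.
With ω = v/R, the kinetic energy at speed v is ½(1+k)Mv² = (5/6)Mv².
Energy conservation from release (height h) to the top (height 2r): Mgh = Mg(2r) + (5/6)M·gr.
Thus h_min = 2r + (1+k)r/2 = r(2 + 1.667/2) = 0.349 × 2.833 ≈ 0.989 m.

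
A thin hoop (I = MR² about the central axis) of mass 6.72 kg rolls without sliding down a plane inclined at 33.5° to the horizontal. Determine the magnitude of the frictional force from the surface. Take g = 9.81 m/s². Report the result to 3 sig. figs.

The moment of inertia is MR², giving k ≡ I/(MR²) = 1.
Along the incline Mg sinθ − f = Ma, and torque about the center fR = Iα = kMR²(a/R) gives f = kMa.
Combining, a = g sinθ/(1+k) and f = kMa = kMg sinθ/(1+k).
f = 1 × 6.72 × 9.81 × sin33.5° / 2 ≈ 18.2 N.

f ≈ 18.2 N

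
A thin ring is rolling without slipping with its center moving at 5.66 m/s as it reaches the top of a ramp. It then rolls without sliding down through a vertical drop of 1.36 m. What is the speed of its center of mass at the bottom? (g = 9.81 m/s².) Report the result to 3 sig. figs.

With I = MR², the ratio k = I/(MR²) is 1.
Rolling without slipping gives ω = v/R, so the total kinetic energy is ½Mv² + ½Iω² = ½(1+k)Mv² = Mv².
Energy conservation: Mv₀² + Mgh = Mv², so v² = v₀² + 2gh/(1+k).
v = √(5.66² + 2×9.81×1.36/2) = √45.38 ≈ 6.74 m/s.

v ≈ 6.74 m/s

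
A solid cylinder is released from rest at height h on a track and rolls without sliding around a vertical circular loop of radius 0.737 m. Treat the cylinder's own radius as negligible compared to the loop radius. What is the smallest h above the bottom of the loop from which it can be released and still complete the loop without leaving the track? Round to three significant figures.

h_min ≈ 2.03 m

The moment of inertia is (1/2)MR², giving k ≡ I/(MR²) = 0.5.
At the top, contact is just lost when gravity alone supplies the centripetal force: Mg = Mv_top²/r, i.e. v_top² = gr.
With ω = v/R, the kinetic energy at speed v is ½(1+k)Mv² = (3/4)Mv².
Energy conservation from release (height h) to the top (height 2r): Mgh = Mg(2r) + (3/4)M·gr.
Thus h_min = 2r + (1+k)r/2 = r(2 + 1.5/2) = 0.737 × 2.75 ≈ 2.03 m.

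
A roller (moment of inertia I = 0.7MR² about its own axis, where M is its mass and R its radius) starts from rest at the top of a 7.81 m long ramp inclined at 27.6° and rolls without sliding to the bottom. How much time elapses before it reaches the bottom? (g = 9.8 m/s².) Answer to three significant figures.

The moment of inertia is 0.7MR², giving k ≡ I/(MR²) = 0.7.
Along the incline Mg sinθ − f = Ma, and torque about the center fR = Iα = kMR²(a/R) gives f = kMa.
Hence a = g sinθ/(1+k) = 9.8×sin27.6°/1.7 = 2.671 m/s².
Starting from rest, L = ½at², so t = √(2L/a) = √(2×7.81/2.671) ≈ 2.42 s.

t ≈ 2.42 s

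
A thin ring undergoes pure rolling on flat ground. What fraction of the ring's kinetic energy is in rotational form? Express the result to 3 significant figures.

fraction ≈ 0.500

Here I = MR², so the shape factor k = I/(MR²) = 1.
With ω = v/R, KE_trans = ½Mv² and KE_rot = ½Iω² = ½kMv², so KE_total = ½(1+k)Mv².
The rotational fraction is therefore k/(1+k) = 1/2 ≈ 0.500.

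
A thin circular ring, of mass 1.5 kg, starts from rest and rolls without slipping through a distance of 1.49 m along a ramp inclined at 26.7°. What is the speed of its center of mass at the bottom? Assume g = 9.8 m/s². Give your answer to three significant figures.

v ≈ 2.56 m/s

Here I = MR², so the shape factor k = I/(MR²) = 1.
Since it rolls without slipping, ω = v/R and KE = ½Mv² + ½Iω² = ½(1+k)Mv² = Mv².
The vertical drop is h = L sinθ = 1.49 × sin26.7° = 0.6695 m.
Energy conservation: Mgh = Mv², so v = √(2gh/(1+k)) = √(2 × 9.8 × 0.6695 / 2) ≈ 2.56 m/s.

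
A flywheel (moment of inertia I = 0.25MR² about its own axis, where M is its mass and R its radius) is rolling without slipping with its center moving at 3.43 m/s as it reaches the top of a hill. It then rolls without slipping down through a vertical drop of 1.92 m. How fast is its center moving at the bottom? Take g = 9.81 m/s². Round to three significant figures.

For this body I = 0.25MR², i.e. k = I/(MR²) = 0.25.
Since it rolls without slipping, ω = v/R and KE = ½Mv² + ½Iω² = ½(1+k)Mv² = (5/8)Mv².
Conserving energy between top and bottom: (5/8)Mv² = (5/8)Mv₀² + Mgh, hence v² = v₀² + 2gh/(1+k).
v = √(3.43² + 2×9.81×1.92/1.25) = √41.9 ≈ 6.47 m/s.

v ≈ 6.47 m/s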